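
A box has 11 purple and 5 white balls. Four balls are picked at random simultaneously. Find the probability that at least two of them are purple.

Sum the hypergeometric tail for j = 2,…,4 purple balls.
Favorable = C(11,2)·C(5,2) + C(11,3)·C(5,1) + C(11,4)·C(5,0) = 1705; total = C(16,4) = 1820.
P = 1705/1820 = 341/364 ≈ 0.9368.

341/364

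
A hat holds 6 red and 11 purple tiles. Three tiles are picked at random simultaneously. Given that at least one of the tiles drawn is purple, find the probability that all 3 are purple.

P(all 3 purple) = C(11,3)/C(17,3) = 33/136; P(at least one purple) = 1 − C(6,3)/C(17,3) = 33/34.
Since 'all 3 purple' ⊆ 'at least one purple', P(all 3 | at least one) = 33/136 / 33/34 = 1/4 ≈ 0.2500.

1/4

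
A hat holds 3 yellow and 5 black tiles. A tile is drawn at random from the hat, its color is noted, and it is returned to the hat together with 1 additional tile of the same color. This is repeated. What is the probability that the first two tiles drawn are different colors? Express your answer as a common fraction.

Either black then yellow, or yellow then black; after the first draw the total is 9.
P = (5/8)·(3/9) + (3/8)·(5/9) = 5/12 ≈ 0.4167.

5/12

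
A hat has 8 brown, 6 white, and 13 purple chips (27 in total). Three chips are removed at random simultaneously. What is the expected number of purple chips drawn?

By linearity of expectation, E[X] = Σ P(draw i is purple); by symmetry each draw (even without replacement) has P(purple) = 13/27.
E[X] = 3 · 13/27 = 13/9 ≈ 1.4444.

13/9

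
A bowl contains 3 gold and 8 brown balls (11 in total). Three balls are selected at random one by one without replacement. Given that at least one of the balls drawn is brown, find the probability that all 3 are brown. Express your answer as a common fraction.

P(all 3 brown) = C(8,3)/C(11,3) = 56/165; P(at least one brown) = 1 − C(3,3)/C(11,3) = 164/165.
Since 'all 3 brown' ⊆ 'at least one brown', P(all 3 | at least one) = 56/165 / 164/165 = 14/41 ≈ 0.3415.

14/41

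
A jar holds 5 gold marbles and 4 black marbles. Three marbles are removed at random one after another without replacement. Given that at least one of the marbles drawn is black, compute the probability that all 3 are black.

2/37

P(all 3 black) = C(4,3)/C(9,3) = 1/21; P(at least one black) = 1 − C(5,3)/C(9,3) = 37/42.
Since 'all 3 black' ⊆ 'at least one black', P(all 3 | at least one) = 1/21 / 37/42 = 2/37 ≈ 0.0541.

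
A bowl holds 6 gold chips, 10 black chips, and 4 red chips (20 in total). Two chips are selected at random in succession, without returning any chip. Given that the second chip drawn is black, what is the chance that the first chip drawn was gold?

P(first=gold and the second chip drawn is black) = (6/20)·(10/19) = 3/19.
P(the second chip drawn is black) = Σ over first color = 3/19 + 9/38 + 2/19 = 1/2.
By Bayes, P(first=gold | the second chip drawn is black) = 3/19 / 1/2 = 6/19 ≈ 0.3158.

6/19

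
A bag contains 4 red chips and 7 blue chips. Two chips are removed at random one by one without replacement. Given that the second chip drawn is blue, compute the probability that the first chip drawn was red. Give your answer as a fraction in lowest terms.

2/5

P(first=red and the second chip drawn is blue) = (4/11)·(7/10) = 14/55.
P(the second chip drawn is blue) = Σ over first color = 14/55 + 21/55 = 7/11.
By Bayes, P(first=red | the second chip drawn is blue) = 14/55 / 7/11 = 2/5 ≈ 0.4000.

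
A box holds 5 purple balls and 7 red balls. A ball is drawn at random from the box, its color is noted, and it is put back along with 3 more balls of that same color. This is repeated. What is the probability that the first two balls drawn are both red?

After a red draw the box holds 10 red out of 15.
P = (7/12)·(10/15) = 7/18 ≈ 0.3889.

7/18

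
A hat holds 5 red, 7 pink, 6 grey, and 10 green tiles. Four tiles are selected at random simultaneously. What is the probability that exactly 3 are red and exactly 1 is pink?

2/585

Unordered draws without replacement: count favorable combinations over C(28,4).
Favorable = C(5,3) · C(7,1) · C(6,0) · C(10,0) = 70; total = C(28,4) = 20475.
P = 70/20475 = 2/585 ≈ 0.0034.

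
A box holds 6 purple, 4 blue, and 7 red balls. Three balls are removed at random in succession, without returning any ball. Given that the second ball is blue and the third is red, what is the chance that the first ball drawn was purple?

2/5

P(first=purple and the second ball is blue and the third is red) = (6/17)·(4/16)·(7/15) = 7/170.
P(E) = Σ over first color = 7/170 + 7/340 + 7/170 = 7/68.
By Bayes, P(first=purple | E) = 7/170 / 7/68 = 2/5 ≈ 0.4000.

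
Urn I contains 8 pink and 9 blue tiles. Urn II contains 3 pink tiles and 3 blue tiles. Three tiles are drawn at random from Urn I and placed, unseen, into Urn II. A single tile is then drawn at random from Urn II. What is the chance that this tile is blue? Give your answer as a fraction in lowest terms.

Condition on how many of the transferred tiles are blue (from Urn I: 9 blue of 17; then Urn II has 9 total).
  0 blue: C(9,0)C(8,3)/C(17,3) = 7/85; then P = 3/9
  1 blue: C(9,1)C(8,2)/C(17,3) = 63/170; then P = 4/9
  2 blue: C(9,2)C(8,1)/C(17,3) = 36/85; then P = 5/9
  3 blue: C(9,3)C(8,0)/C(17,3) = 21/170; then P = 6/9
P(blue from Urn II) = 26/51 ≈ 0.5098.

26/51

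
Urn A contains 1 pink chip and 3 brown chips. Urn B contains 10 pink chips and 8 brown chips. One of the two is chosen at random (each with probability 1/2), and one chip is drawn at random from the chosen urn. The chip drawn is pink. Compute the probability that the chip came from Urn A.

P(pink | Urn A) = 1/4; P(pink | Urn B) = 5/9.
P(pink) = 1/2·1/4 + 1/2·5/9 = 29/72.
By Bayes' rule, P(Urn A | pink) = 1/8 / 29/72 = 9/29 ≈ 0.3103.

9/29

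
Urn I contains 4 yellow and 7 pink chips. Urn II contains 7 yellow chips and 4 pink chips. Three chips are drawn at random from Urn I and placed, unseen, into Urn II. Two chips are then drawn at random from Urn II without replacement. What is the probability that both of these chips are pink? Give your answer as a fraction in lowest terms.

Condition on how many of the transferred chips are pink (from Urn I: 7 pink of 11; then Urn II has 14 total).
  0 pink: C(7,0)C(4,3)/C(11,3) = 4/165; then P = C(4,2)/C(14,2) = 6/91
  1 pink: C(7,1)C(4,2)/C(11,3) = 14/55; then P = C(5,2)/C(14,2) = 10/91
  2 pink: C(7,2)C(4,1)/C(11,3) = 28/55; then P = C(6,2)/C(14,2) = 15/91
  3 pink: C(7,3)C(4,0)/C(11,3) = 7/33; then P = C(7,2)/C(14,2) = 3/13
P(both pink) = 813/5005 ≈ 0.1624.

813/5005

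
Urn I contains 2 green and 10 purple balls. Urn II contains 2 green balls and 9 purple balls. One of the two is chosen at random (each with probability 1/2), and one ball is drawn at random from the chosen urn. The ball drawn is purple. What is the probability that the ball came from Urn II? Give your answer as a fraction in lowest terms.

54/109

P(purple | Urn I) = 5/6; P(purple | Urn II) = 9/11.
P(purple) = 1/2·5/6 + 1/2·9/11 = 109/132.
By Bayes' rule, P(Urn II | purple) = 9/22 / 109/132 = 54/109 ≈ 0.4954.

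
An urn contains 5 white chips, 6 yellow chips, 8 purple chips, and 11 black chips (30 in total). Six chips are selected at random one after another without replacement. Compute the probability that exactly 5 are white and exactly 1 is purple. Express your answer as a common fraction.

8/593775

Unordered draws without replacement: count favorable combinations over C(30,6).
Favorable = C(5,5) · C(6,0) · C(8,1) · C(11,0) = 8; total = C(30,6) = 593775.
P = 8/593775 = 8/593775 ≈ 0.0000.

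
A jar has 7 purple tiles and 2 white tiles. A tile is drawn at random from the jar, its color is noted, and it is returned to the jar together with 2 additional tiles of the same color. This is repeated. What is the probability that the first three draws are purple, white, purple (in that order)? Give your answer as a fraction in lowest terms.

Track the composition after each reinforcement of +2.
P = (7/9) · (2/11) · (9/13) = 14/143 ≈ 0.0979.

14/143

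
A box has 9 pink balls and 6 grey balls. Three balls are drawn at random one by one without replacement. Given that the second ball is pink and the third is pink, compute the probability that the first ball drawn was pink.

P(first=pink and the second ball is pink and the third is pink) = (9/15)·(8/14)·(7/13) = 12/65.
P(E) = Σ over first color = 12/65 + 72/455 = 12/35.
By Bayes, P(first=pink | E) = 12/65 / 12/35 = 7/13 ≈ 0.5385.

7/13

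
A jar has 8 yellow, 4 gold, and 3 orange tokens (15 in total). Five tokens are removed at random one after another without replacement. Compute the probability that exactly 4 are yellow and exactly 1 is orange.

Unordered draws without replacement: count favorable combinations over C(15,5).
Favorable = C(8,4) · C(4,0) · C(3,1) = 210; total = C(15,5) = 3003.
P = 210/3003 = 10/143 ≈ 0.0699.

10/143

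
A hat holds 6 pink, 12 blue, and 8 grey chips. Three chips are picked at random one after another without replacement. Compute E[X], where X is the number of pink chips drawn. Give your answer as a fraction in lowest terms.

9/13

By linearity of expectation, E[X] = Σ P(draw i is pink); by symmetry each draw (even without replacement) has P(pink) = 6/26.
E[X] = 3 · 6/26 = 9/13 ≈ 0.6923.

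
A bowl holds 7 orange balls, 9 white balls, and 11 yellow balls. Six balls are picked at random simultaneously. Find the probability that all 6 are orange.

7/296010

Unordered draws without replacement: count favorable combinations over C(27,6).
Favorable = C(7,6) · C(9,0) · C(11,0) = 7; total = C(27,6) = 296010.
P = 7/296010 = 7/296010 ≈ 0.0000.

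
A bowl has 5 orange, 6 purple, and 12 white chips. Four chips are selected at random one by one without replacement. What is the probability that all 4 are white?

9/161

Unordered draws without replacement: count favorable combinations over C(23,4).
Favorable = C(5,0) · C(6,0) · C(12,4) = 495; total = C(23,4) = 8855.
P = 495/8855 = 9/161 ≈ 0.0559.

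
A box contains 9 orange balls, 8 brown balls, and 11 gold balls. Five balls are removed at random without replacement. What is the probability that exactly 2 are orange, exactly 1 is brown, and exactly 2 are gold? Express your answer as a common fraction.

Unordered draws without replacement: count favorable combinations over C(28,5).
Favorable = C(9,2) · C(8,1) · C(11,2) = 15840; total = C(28,5) = 98280.
P = 15840/98280 = 44/273 ≈ 0.1612.

44/273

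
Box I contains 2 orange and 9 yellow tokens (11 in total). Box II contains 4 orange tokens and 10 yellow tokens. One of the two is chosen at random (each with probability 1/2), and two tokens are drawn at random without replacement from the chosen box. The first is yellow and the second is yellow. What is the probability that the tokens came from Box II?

275/639

P(E | Box I) = 36/55; P(E | Box II) = 45/91.
P(E) = 1/2·36/55 + 1/2·45/91 = 5751/10010.
By Bayes' rule, P(Box II | E) = 45/182 / 5751/10010 = 275/639 ≈ 0.4304.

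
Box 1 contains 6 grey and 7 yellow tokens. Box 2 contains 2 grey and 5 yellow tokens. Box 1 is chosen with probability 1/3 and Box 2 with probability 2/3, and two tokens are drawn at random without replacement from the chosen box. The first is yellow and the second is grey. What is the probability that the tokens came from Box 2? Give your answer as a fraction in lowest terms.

260/407

P(E | Box 1) = 7/26; P(E | Box 2) = 5/21.
P(E) = 1/3·7/26 + 2/3·5/21 = 407/1638.
By Bayes' rule, P(Box 2 | E) = 10/63 / 407/1638 = 260/407 ≈ 0.6388.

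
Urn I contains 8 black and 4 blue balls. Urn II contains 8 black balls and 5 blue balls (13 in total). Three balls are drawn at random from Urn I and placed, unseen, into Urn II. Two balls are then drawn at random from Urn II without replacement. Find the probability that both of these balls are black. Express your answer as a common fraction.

Condition on how many of the transferred balls are black (from Urn I: 8 black of 12; then Urn II has 16 total).
  0 black: C(8,0)C(4,3)/C(12,3) = 1/55; then P = C(8,2)/C(16,2) = 7/30
  1 black: C(8,1)C(4,2)/C(12,3) = 12/55; then P = C(9,2)/C(16,2) = 3/10
  2 black: C(8,2)C(4,1)/C(12,3) = 28/55; then P = C(10,2)/C(16,2) = 3/8
  3 black: C(8,3)C(4,0)/C(12,3) = 14/55; then P = C(11,2)/C(16,2) = 11/24
P(both black) = 83/220 ≈ 0.3773.

83/220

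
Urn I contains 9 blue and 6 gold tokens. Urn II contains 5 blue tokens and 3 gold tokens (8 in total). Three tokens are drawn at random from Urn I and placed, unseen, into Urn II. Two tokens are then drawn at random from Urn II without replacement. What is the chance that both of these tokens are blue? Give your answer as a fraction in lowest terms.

701/1925

Condition on how many of the transferred tokens are blue (from Urn I: 9 blue of 15; then Urn II has 11 total).
  0 blue: C(9,0)C(6,3)/C(15,3) = 4/91; then P = C(5,2)/C(11,2) = 2/11
  1 blue: C(9,1)C(6,2)/C(15,3) = 27/91; then P = C(6,2)/C(11,2) = 3/11
  2 blue: C(9,2)C(6,1)/C(15,3) = 216/455; then P = C(7,2)/C(11,2) = 21/55
  3 blue: C(9,3)C(6,0)/C(15,3) = 12/65; then P = C(8,2)/C(11,2) = 28/55
P(both blue) = 701/1925 ≈ 0.3642.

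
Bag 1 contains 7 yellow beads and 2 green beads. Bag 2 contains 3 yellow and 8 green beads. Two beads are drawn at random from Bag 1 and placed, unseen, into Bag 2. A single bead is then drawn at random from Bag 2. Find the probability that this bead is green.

76/117

Condition on how many of the transferred beads are green (from Bag 1: 2 green of 9; then Bag 2 has 13 total).
  0 green: C(2,0)C(7,2)/C(9,2) = 7/12; then P = 8/13
  1 green: C(2,1)C(7,1)/C(9,2) = 7/18; then P = 9/13
  2 green: C(2,2)C(7,0)/C(9,2) = 1/36; then P = 10/13
P(green from Bag 2) = 76/117 ≈ 0.6496.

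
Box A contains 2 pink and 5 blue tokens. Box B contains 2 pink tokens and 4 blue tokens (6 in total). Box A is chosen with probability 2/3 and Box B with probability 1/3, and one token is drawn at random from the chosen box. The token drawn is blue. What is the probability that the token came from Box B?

7/22

P(blue | Box A) = 5/7; P(blue | Box B) = 2/3.
P(blue) = 2/3·5/7 + 1/3·2/3 = 44/63.
By Bayes' rule, P(Box B | blue) = 2/9 / 44/63 = 7/22 ≈ 0.3182.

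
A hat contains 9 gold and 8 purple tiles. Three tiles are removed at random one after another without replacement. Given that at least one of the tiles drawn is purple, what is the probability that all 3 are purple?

14/149

P(all 3 purple) = C(8,3)/C(17,3) = 7/85; P(at least one purple) = 1 − C(9,3)/C(17,3) = 149/170.
Since 'all 3 purple' ⊆ 'at least one purple', P(all 3 | at least one) = 7/85 / 149/170 = 14/149 ≈ 0.0940.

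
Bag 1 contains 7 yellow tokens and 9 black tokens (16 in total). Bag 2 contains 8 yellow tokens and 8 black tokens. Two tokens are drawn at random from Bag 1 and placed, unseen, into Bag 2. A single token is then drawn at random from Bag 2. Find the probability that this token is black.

Condition on how many of the transferred tokens are black (from Bag 1: 9 black of 16; then Bag 2 has 18 total).
  0 black: C(9,0)C(7,2)/C(16,2) = 7/40; then P = 8/18
  1 black: C(9,1)C(7,1)/C(16,2) = 21/40; then P = 9/18
  2 black: C(9,2)C(7,0)/C(16,2) = 3/10; then P = 10/18
P(black from Bag 2) = 73/144 ≈ 0.5069.

73/144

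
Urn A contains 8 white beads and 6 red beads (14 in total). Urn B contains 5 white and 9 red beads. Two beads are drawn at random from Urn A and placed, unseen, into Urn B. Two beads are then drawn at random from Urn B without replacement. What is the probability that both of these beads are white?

Condition on how many of the transferred beads are white (from Urn A: 8 white of 14; then Urn B has 16 total).
  0 white: C(8,0)C(6,2)/C(14,2) = 15/91; then P = C(5,2)/C(16,2) = 1/12
  1 white: C(8,1)C(6,1)/C(14,2) = 48/91; then P = C(6,2)/C(16,2) = 1/8
  2 white: C(8,2)C(6,0)/C(14,2) = 4/13; then P = C(7,2)/C(16,2) = 7/40
P(both white) = 243/1820 ≈ 0.1335.

243/1820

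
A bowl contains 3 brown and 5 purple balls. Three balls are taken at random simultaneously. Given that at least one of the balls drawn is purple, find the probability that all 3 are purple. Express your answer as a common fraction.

2/11

P(all 3 purple) = C(5,3)/C(8,3) = 5/28; P(at least one purple) = 1 − C(3,3)/C(8,3) = 55/56.
Since 'all 3 purple' ⊆ 'at least one purple', P(all 3 | at least one) = 5/28 / 55/56 = 2/11 ≈ 0.1818.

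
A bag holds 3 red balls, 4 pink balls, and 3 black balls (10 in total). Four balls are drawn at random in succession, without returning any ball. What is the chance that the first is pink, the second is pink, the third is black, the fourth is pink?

Multiply the conditional probability of each draw in order, without replacement, so each draw removes one from its color and from the total.
P = (4/10) · (3/9) · (3/8) · (2/7) = 1/70 ≈ 0.0143.

1/70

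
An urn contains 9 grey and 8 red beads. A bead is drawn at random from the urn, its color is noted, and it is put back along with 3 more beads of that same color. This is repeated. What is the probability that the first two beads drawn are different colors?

Either grey then red, or red then grey; after the first draw the total is 20.
P = (9/17)·(8/20) + (8/17)·(9/20) = 36/85 ≈ 0.4235.

36/85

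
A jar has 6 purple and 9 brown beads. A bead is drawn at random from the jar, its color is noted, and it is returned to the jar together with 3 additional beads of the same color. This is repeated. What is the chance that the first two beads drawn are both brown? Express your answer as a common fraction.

After a brown draw the jar holds 12 brown out of 18.
P = (9/15)·(12/18) = 2/5 ≈ 0.4000.

2/5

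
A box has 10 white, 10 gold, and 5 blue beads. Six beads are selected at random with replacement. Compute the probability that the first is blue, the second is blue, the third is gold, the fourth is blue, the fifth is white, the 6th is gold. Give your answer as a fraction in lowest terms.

8/15625

Multiply the conditional probability of each draw in order, with replacement (the composition resets each draw).
P = (5/25) · (5/25) · (10/25) · (5/25) · (10/25) · (10/25) = 8/15625 ≈ 0.0005.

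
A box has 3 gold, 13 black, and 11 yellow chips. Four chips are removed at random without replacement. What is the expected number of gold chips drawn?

By linearity of expectation, E[X] = Σ P(draw i is gold); by symmetry each draw (even without replacement) has P(gold) = 3/27.
E[X] = 4 · 3/27 = 4/9 ≈ 0.4444.

4/9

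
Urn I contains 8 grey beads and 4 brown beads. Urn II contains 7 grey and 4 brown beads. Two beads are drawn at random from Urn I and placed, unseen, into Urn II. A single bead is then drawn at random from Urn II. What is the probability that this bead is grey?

Condition on how many of the transferred beads are grey (from Urn I: 8 grey of 12; then Urn II has 13 total).
  0 grey: C(8,0)C(4,2)/C(12,2) = 1/11; then P = 7/13
  1 grey: C(8,1)C(4,1)/C(12,2) = 16/33; then P = 8/13
  2 grey: C(8,2)C(4,0)/C(12,2) = 14/33; then P = 9/13
P(grey from Urn II) = 25/39 ≈ 0.6410.

25/39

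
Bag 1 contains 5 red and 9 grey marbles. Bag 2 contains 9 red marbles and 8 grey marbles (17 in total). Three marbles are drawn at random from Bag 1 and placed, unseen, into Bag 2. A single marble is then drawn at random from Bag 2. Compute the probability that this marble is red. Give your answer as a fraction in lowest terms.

141/280

Condition on how many of the transferred marbles are red (from Bag 1: 5 red of 14; then Bag 2 has 20 total).
  0 red: C(5,0)C(9,3)/C(14,3) = 3/13; then P = 9/20
  1 red: C(5,1)C(9,2)/C(14,3) = 45/91; then P = 10/20
  2 red: C(5,2)C(9,1)/C(14,3) = 45/182; then P = 11/20
  3 red: C(5,3)C(9,0)/C(14,3) = 5/182; then P = 12/20
P(red from Bag 2) = 141/280 ≈ 0.5036.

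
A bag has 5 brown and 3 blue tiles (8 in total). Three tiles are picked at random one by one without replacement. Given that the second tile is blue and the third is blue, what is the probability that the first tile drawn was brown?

5/6

P(first=brown and the second tile is blue and the third is blue) = (5/8)·(3/7)·(2/6) = 5/56.
P(E) = Σ over first color = 5/56 + 1/56 = 3/28.
By Bayes, P(first=brown | E) = 5/56 / 3/28 = 5/6 ≈ 0.8333.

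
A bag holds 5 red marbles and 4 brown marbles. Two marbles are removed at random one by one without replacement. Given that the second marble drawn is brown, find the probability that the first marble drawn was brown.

3/8

P(first=brown and the second marble drawn is brown) = (4/9)·(3/8) = 1/6.
P(the second marble drawn is brown) = Σ over first color = 5/18 + 1/6 = 4/9.
By Bayes, P(first=brown | the second marble drawn is brown) = 1/6 / 4/9 = 3/8 ≈ 0.3750.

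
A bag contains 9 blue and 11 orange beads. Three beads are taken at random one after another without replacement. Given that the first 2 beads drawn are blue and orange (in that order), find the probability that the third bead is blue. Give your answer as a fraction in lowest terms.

After removing 1 blue, 1 orange, the bag has 8 blue out of 18 remaining.
P(third is blue | given) = 8/18 = 4/9 ≈ 0.4444.

4/9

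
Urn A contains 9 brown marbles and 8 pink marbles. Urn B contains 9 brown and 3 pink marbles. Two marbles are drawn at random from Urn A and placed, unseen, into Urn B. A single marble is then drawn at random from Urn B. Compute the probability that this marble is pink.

Condition on how many of the transferred marbles are pink (from Urn A: 8 pink of 17; then Urn B has 14 total).
  0 pink: C(8,0)C(9,2)/C(17,2) = 9/34; then P = 3/14
  1 pink: C(8,1)C(9,1)/C(17,2) = 9/17; then P = 4/14
  2 pink: C(8,2)C(9,0)/C(17,2) = 7/34; then P = 5/14
P(pink from Urn B) = 67/238 ≈ 0.2815.

67/238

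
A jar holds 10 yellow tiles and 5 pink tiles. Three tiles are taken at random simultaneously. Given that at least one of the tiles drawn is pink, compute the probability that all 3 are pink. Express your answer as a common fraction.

P(all 3 pink) = C(5,3)/C(15,3) = 2/91; P(at least one pink) = 1 − C(10,3)/C(15,3) = 67/91.
Since 'all 3 pink' ⊆ 'at least one pink', P(all 3 | at least one) = 2/91 / 67/91 = 2/67 ≈ 0.0299.

2/67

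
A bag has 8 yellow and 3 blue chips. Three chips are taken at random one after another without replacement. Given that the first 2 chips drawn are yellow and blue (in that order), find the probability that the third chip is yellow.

After removing 1 yellow, 1 blue, the bag has 7 yellow out of 9 remaining.
P(third is yellow | given) = 7/9 ≈ 0.7778.

7/9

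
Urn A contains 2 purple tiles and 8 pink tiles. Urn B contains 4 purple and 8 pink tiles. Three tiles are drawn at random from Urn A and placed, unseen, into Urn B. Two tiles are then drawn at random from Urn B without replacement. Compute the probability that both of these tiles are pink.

Condition on how many of the transferred tiles are pink (from Urn A: 8 pink of 10; then Urn B has 15 total).
  1 pink: C(8,1)C(2,2)/C(10,3) = 1/15; then P = C(9,2)/C(15,2) = 12/35
  2 pink: C(8,2)C(2,1)/C(10,3) = 7/15; then P = C(10,2)/C(15,2) = 3/7
  3 pink: C(8,3)C(2,0)/C(10,3) = 7/15; then P = C(11,2)/C(15,2) = 11/21
P(both pink) = 736/1575 ≈ 0.4673.

736/1575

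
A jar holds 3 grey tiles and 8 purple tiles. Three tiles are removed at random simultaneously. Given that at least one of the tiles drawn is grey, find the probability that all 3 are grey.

P(all 3 grey) = C(3,3)/C(11,3) = 1/165; P(at least one grey) = 1 − C(8,3)/C(11,3) = 109/165.
Since 'all 3 grey' ⊆ 'at least one grey', P(all 3 | at least one) = 1/165 / 109/165 = 1/109 ≈ 0.0092.

1/109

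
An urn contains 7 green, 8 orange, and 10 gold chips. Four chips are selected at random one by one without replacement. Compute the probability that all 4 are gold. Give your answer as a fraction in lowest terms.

Unordered draws without replacement: count favorable combinations over C(25,4).
Favorable = C(7,0) · C(8,0) · C(10,4) = 210; total = C(25,4) = 12650.
P = 210/12650 = 21/1265 ≈ 0.0166.

21/1265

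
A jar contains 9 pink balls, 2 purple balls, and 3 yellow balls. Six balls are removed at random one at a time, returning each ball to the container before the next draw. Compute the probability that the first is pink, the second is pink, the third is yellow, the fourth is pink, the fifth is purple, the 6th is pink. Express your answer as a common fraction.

19683/3764768

Multiply the conditional probability of each draw in order, with replacement (the composition resets each draw).
P = (9/14) · (9/14) · (3/14) · (9/14) · (2/14) · (9/14) = 19683/3764768 ≈ 0.0052.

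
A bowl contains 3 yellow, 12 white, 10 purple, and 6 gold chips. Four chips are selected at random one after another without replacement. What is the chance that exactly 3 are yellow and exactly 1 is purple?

Unordered draws without replacement: count favorable combinations over C(31,4).
Favorable = C(3,3) · C(12,0) · C(10,1) · C(6,0) = 10; total = C(31,4) = 31465.
P = 10/31465 = 2/6293 ≈ 0.0003.

2/6293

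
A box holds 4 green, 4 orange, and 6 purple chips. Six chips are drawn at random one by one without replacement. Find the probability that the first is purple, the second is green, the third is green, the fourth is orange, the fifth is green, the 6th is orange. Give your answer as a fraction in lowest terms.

Multiply the conditional probability of each draw in order, without replacement, so each draw removes one from its color and from the total.
P = (6/14) · (4/13) · (3/12) · (4/11) · (2/10) · (3/9) = 4/5005 ≈ 0.0008.

4/5005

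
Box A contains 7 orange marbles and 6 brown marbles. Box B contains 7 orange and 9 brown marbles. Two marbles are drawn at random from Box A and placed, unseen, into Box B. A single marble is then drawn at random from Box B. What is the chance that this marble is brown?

Condition on how many of the transferred marbles are brown (from Box A: 6 brown of 13; then Box B has 18 total).
  0 brown: C(6,0)C(7,2)/C(13,2) = 7/26; then P = 9/18
  1 brown: C(6,1)C(7,1)/C(13,2) = 7/13; then P = 10/18
  2 brown: C(6,2)C(7,0)/C(13,2) = 5/26; then P = 11/18
P(brown from Box B) = 43/78 ≈ 0.5513.

43/78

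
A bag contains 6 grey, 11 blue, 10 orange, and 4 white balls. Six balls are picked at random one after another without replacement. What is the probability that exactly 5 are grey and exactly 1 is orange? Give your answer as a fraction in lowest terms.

Unordered draws without replacement: count favorable combinations over C(31,6).
Favorable = C(6,5) · C(11,0) · C(10,1) · C(4,0) = 60; total = C(31,6) = 736281.
P = 60/736281 = 20/245427 ≈ 0.0001.

20/245427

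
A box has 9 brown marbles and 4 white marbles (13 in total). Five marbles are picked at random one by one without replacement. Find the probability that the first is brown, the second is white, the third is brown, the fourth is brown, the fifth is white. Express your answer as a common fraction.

28/715

Multiply the conditional probability of each draw in order, without replacement, so each draw removes one from its color and from the total.
P = (9/13) · (4/12) · (8/11) · (7/10) · (3/9) = 28/715 ≈ 0.0392.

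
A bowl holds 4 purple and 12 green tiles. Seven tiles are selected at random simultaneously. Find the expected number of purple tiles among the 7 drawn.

7/4

By linearity of expectation, E[X] = Σ P(draw i is purple); by symmetry each draw (even without replacement) has P(purple) = 4/16.
E[X] = 7 · 4/16 = 7/4 ≈ 1.7500.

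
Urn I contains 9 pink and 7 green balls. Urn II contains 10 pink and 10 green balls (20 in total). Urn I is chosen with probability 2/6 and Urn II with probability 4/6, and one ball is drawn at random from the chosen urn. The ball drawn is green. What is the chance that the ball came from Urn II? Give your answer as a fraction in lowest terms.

P(green | Urn I) = 7/16; P(green | Urn II) = 1/2.
P(green) = 1/3·7/16 + 2/3·1/2 = 23/48.
By Bayes' rule, P(Urn II | green) = 1/3 / 23/48 = 16/23 ≈ 0.6957.

16/23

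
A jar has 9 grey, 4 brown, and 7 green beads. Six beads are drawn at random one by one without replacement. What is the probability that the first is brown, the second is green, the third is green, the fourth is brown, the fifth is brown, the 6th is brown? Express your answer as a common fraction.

7/193800

Multiply the conditional probability of each draw in order, without replacement, so each draw removes one from its color and from the total.
P = (4/20) · (7/19) · (6/18) · (3/17) · (2/16) · (1/15) = 7/193800 ≈ 0.0000.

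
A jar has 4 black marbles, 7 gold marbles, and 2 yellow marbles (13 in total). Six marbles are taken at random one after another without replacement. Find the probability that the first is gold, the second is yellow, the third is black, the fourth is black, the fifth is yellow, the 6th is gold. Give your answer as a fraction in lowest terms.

Multiply the conditional probability of each draw in order, without replacement, so each draw removes one from its color and from the total.
P = (7/13) · (2/12) · (4/11) · (3/10) · (1/9) · (6/8) = 7/8580 ≈ 0.0008.

7/8580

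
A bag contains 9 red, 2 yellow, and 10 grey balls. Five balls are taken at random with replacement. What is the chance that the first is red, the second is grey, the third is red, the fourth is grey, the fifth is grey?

Multiply the conditional probability of each draw in order, with replacement (the composition resets each draw).
P = (9/21) · (10/21) · (9/21) · (10/21) · (10/21) = 1000/50421 ≈ 0.0198.

1000/50421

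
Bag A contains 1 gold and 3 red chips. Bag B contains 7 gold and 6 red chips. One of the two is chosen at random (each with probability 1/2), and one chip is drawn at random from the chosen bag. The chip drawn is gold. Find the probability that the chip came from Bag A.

P(gold | Bag A) = 1/4; P(gold | Bag B) = 7/13.
P(gold) = 1/2·1/4 + 1/2·7/13 = 41/104.
By Bayes' rule, P(Bag A | gold) = 1/8 / 41/104 = 13/41 ≈ 0.3171.

13/41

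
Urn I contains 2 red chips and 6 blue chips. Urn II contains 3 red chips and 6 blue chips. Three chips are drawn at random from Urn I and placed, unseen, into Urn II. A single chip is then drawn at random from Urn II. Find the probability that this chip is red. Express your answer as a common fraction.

5/16

Condition on how many of the transferred chips are red (from Urn I: 2 red of 8; then Urn II has 12 total).
  0 red: C(2,0)C(6,3)/C(8,3) = 5/14; then P = 3/12
  1 red: C(2,1)C(6,2)/C(8,3) = 15/28; then P = 4/12
  2 red: C(2,2)C(6,1)/C(8,3) = 3/28; then P = 5/12
P(red from Urn II) = 5/16 ≈ 0.3125.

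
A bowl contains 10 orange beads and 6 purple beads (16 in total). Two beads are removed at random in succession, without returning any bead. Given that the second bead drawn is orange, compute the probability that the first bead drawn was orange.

3/5

P(first=orange and the second bead drawn is orange) = (10/16)·(9/15) = 3/8.
P(the second bead drawn is orange) = Σ over first color = 3/8 + 1/4 = 5/8.
By Bayes, P(first=orange | the second bead drawn is orange) = 3/8 / 5/8 = 3/5 ≈ 0.6000.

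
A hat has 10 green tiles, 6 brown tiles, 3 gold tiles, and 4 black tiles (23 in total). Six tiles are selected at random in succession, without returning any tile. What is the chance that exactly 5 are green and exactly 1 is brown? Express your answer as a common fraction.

72/4807

Unordered draws without replacement: count favorable combinations over C(23,6).
Favorable = C(10,5) · C(6,1) · C(3,0) · C(4,0) = 1512; total = C(23,6) = 100947.
P = 1512/100947 = 72/4807 ≈ 0.0150.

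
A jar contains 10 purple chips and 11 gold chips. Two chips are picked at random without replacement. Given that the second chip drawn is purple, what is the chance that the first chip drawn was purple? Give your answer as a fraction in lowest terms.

P(first=purple and the second chip drawn is purple) = (10/21)·(9/20) = 3/14.
P(the second chip drawn is purple) = Σ over first color = 3/14 + 11/42 = 10/21.
By Bayes, P(first=purple | the second chip drawn is purple) = 3/14 / 10/21 = 9/20 ≈ 0.4500.

9/20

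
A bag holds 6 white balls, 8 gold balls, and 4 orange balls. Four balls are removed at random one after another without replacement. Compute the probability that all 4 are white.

1/204

Unordered draws without replacement: count favorable combinations over C(18,4).
Favorable = C(6,4) · C(8,0) · C(4,0) = 15; total = C(18,4) = 3060.
P = 15/3060 = 1/204 ≈ 0.0049.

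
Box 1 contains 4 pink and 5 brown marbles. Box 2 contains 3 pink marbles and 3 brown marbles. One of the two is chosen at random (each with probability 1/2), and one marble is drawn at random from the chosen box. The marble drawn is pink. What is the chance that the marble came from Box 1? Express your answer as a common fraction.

8/17

P(pink | Box 1) = 4/9; P(pink | Box 2) = 1/2.
P(pink) = 1/2·4/9 + 1/2·1/2 = 17/36.
By Bayes' rule, P(Box 1 | pink) = 2/9 / 17/36 = 8/17 ≈ 0.4706.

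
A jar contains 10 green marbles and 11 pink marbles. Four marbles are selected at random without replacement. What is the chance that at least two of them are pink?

99/133

Sum the hypergeometric tail for j = 2,…,4 pink marbles.
Favorable = C(11,2)·C(10,2) + C(11,3)·C(10,1) + C(11,4)·C(10,0) = 4455; total = C(21,4) = 5985.
P = 4455/5985 = 99/133 ≈ 0.7444.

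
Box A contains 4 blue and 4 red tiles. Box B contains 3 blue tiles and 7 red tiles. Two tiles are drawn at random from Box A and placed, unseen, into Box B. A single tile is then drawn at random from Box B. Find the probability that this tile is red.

Condition on how many of the transferred tiles are red (from Box A: 4 red of 8; then Box B has 12 total).
  0 red: C(4,0)C(4,2)/C(8,2) = 3/14; then P = 7/12
  1 red: C(4,1)C(4,1)/C(8,2) = 4/7; then P = 8/12
  2 red: C(4,2)C(4,0)/C(8,2) = 3/14; then P = 9/12
P(red from Box B) = 2/3 ≈ 0.6667.

2/3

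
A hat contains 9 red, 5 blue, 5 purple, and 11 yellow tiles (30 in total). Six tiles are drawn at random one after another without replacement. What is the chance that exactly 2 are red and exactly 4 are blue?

Unordered draws without replacement: count favorable combinations over C(30,6).
Favorable = C(9,2) · C(5,4) · C(5,0) · C(11,0) = 180; total = C(30,6) = 593775.
P = 180/593775 = 4/13195 ≈ 0.0003.

4/13195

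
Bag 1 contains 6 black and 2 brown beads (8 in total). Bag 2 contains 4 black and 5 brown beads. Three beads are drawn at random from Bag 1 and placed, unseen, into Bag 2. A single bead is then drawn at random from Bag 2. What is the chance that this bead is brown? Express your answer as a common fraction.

23/48

Condition on how many of the transferred beads are brown (from Bag 1: 2 brown of 8; then Bag 2 has 12 total).
  0 brown: C(2,0)C(6,3)/C(8,3) = 5/14; then P = 5/12
  1 brown: C(2,1)C(6,2)/C(8,3) = 15/28; then P = 6/12
  2 brown: C(2,2)C(6,1)/C(8,3) = 3/28; then P = 7/12
P(brown from Bag 2) = 23/48 ≈ 0.4792.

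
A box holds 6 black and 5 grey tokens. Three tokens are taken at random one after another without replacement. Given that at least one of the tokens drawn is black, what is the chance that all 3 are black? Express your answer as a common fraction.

4/31

P(all 3 black) = C(6,3)/C(11,3) = 4/33; P(at least one black) = 1 − C(5,3)/C(11,3) = 31/33.
Since 'all 3 black' ⊆ 'at least one black', P(all 3 | at least one) = 4/33 / 31/33 = 4/31 ≈ 0.1290.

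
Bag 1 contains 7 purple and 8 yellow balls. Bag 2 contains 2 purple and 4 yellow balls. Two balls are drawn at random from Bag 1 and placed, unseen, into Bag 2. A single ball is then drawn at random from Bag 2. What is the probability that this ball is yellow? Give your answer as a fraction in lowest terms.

Condition on how many of the transferred balls are yellow (from Bag 1: 8 yellow of 15; then Bag 2 has 8 total).
  0 yellow: C(8,0)C(7,2)/C(15,2) = 1/5; then P = 4/8
  1 yellow: C(8,1)C(7,1)/C(15,2) = 8/15; then P = 5/8
  2 yellow: C(8,2)C(7,0)/C(15,2) = 4/15; then P = 6/8
P(yellow from Bag 2) = 19/30 ≈ 0.6333.

19/30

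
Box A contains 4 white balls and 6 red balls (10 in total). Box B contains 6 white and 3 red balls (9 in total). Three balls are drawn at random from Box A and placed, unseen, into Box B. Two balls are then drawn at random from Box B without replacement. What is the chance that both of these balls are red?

Condition on how many of the transferred balls are red (from Box A: 6 red of 10; then Box B has 12 total).
  0 red: C(6,0)C(4,3)/C(10,3) = 1/30; then P = C(3,2)/C(12,2) = 1/22
  1 red: C(6,1)C(4,2)/C(10,3) = 3/10; then P = C(4,2)/C(12,2) = 1/11
  2 red: C(6,2)C(4,1)/C(10,3) = 1/2; then P = C(5,2)/C(12,2) = 5/33
  3 red: C(6,3)C(4,0)/C(10,3) = 1/6; then P = C(6,2)/C(12,2) = 5/22
P(both red) = 47/330 ≈ 0.1424.

47/330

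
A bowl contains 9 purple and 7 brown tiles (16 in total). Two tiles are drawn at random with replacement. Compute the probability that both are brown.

49/256

Multiply the conditional probability of each draw in order, with replacement (the composition resets each draw).
P = (7/16) · (7/16) = 49/256 ≈ 0.1914.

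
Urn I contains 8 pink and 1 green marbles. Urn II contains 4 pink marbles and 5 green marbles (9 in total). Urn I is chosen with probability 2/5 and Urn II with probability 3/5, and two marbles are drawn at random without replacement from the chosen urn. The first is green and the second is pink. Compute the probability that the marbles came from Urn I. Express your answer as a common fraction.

4/19

P(E | Urn I) = 1/9; P(E | Urn II) = 5/18.
P(E) = 2/5·1/9 + 3/5·5/18 = 19/90.
By Bayes' rule, P(Urn I | E) = 2/45 / 19/90 = 4/19 ≈ 0.2105.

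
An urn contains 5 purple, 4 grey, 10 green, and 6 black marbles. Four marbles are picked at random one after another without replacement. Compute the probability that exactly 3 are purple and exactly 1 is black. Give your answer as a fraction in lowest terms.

Unordered draws without replacement: count favorable combinations over C(25,4).
Favorable = C(5,3) · C(4,0) · C(10,0) · C(6,1) = 60; total = C(25,4) = 12650.
P = 60/12650 = 6/1265 ≈ 0.0047.

6/1265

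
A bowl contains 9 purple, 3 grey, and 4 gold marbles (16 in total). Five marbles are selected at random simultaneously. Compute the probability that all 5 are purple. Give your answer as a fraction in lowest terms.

Unordered draws without replacement: count favorable combinations over C(16,5).
Favorable = C(9,5) · C(3,0) · C(4,0) = 126; total = C(16,5) = 4368.
P = 126/4368 = 3/104 ≈ 0.0288.

3/104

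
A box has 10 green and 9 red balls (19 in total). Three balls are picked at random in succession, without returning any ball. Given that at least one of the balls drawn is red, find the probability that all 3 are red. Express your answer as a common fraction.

28/283

P(all 3 red) = C(9,3)/C(19,3) = 28/323; P(at least one red) = 1 − C(10,3)/C(19,3) = 283/323.
Since 'all 3 red' ⊆ 'at least one red', P(all 3 | at least one) = 28/323 / 283/323 = 28/283 ≈ 0.0989.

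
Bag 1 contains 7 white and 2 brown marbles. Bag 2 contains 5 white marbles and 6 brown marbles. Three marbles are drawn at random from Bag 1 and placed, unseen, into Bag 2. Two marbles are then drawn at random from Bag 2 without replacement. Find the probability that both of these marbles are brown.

229/1092

Condition on how many of the transferred marbles are brown (from Bag 1: 2 brown of 9; then Bag 2 has 14 total).
  0 brown: C(2,0)C(7,3)/C(9,3) = 5/12; then P = C(6,2)/C(14,2) = 15/91
  1 brown: C(2,1)C(7,2)/C(9,3) = 1/2; then P = C(7,2)/C(14,2) = 3/13
  2 brown: C(2,2)C(7,1)/C(9,3) = 1/12; then P = C(8,2)/C(14,2) = 4/13
P(both brown) = 229/1092 ≈ 0.2097.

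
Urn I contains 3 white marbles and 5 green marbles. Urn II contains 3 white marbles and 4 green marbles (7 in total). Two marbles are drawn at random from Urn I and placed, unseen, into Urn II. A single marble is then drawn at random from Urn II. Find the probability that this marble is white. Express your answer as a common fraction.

5/12

Condition on how many of the transferred marbles are white (from Urn I: 3 white of 8; then Urn II has 9 total).
  0 white: C(3,0)C(5,2)/C(8,2) = 5/14; then P = 3/9
  1 white: C(3,1)C(5,1)/C(8,2) = 15/28; then P = 4/9
  2 white: C(3,2)C(5,0)/C(8,2) = 3/28; then P = 5/9
P(white from Urn II) = 5/12 ≈ 0.4167.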